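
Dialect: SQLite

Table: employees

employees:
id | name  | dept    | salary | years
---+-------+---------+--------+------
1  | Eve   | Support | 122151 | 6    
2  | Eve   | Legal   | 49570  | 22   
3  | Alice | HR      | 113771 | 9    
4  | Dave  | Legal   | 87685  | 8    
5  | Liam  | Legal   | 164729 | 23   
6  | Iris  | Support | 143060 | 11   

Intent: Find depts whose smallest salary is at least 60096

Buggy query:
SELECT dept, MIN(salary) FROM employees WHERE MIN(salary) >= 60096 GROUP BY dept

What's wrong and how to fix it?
Bug: Aggregates like MIN are computed per group after WHERE runs

Fix: Use HAVING for the per-group MIN condition

Corrected query:
SELECT dept, MIN(salary) FROM employees GROUP BY dept HAVING MIN(salary) >= 60096

Result:
dept    | MIN(salary)
--------+------------
HR      | 113771     
Support | 122151     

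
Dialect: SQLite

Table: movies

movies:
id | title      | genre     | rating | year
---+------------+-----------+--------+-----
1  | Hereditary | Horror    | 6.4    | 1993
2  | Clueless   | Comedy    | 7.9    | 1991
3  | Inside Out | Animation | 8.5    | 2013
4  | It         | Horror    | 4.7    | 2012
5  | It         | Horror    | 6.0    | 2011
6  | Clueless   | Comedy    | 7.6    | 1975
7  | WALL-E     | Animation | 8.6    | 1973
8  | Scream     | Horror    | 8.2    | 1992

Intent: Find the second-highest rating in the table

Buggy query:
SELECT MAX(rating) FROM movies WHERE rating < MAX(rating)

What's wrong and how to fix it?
Bug: The inner MAX is an aggregate inside WHERE, which is not allowed

Fix: Put the inner MAX in a scalar subquery

Corrected query:
SELECT MAX(rating) FROM movies WHERE rating < (SELECT MAX(rating) FROM movies)

Result:
MAX(rating)
-----------
8.5        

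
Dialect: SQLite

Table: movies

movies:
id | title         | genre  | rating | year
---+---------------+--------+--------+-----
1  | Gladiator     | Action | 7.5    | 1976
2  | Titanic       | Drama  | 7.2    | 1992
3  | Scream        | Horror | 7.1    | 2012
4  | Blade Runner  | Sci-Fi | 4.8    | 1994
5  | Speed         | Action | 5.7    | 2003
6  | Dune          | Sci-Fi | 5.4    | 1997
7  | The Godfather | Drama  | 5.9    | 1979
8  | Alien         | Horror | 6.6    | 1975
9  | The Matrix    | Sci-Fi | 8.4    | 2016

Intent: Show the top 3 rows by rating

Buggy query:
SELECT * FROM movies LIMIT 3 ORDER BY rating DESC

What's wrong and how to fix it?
Bug: ORDER BY cannot follow LIMIT; LIMIT is the final clause

Fix: Swap the clauses: ORDER BY first, then LIMIT

Corrected query:
SELECT * FROM movies ORDER BY rating DESC LIMIT 3

Result:
id | title      | genre  | rating | year
---+------------+--------+--------+-----
9  | The Matrix | Sci-Fi | 8.4    | 2016
1  | Gladiator  | Action | 7.5    | 1976
2  | Titanic    | Drama  | 7.2    | 1992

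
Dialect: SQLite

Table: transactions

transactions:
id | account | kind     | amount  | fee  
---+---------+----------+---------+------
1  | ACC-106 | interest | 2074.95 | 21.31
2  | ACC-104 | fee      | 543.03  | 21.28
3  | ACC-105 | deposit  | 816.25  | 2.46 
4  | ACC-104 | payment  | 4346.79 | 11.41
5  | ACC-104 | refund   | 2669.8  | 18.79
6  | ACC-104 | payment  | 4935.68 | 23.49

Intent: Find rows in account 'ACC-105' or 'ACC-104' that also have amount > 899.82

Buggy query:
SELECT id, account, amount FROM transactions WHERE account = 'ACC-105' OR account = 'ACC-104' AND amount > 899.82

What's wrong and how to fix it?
Bug: AND binds tighter than OR, so this parses as account = 'ACC-105' OR (account = 'ACC-104' AND amount > 899.82)

Fix: Add parentheses around the OR so the AND applies to both alternatives

Corrected query:
SELECT id, account, amount FROM transactions WHERE (account = 'ACC-105' OR account = 'ACC-104') AND amount > 899.82

Result:
id | account | amount 
---+---------+--------
4  | ACC-104 | 4346.79
5  | ACC-104 | 2669.8 
6  | ACC-104 | 4935.68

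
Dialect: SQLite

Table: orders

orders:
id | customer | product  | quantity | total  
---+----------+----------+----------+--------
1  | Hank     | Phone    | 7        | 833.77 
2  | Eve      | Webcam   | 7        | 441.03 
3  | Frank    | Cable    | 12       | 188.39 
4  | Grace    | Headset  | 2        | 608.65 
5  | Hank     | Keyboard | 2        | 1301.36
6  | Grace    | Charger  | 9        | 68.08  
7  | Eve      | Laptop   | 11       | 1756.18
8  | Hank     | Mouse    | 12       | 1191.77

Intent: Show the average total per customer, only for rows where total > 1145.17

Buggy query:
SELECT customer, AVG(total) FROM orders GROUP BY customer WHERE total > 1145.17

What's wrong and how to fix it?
Bug: WHERE cannot follow GROUP BY

Fix: Place WHERE between FROM and GROUP BY

Corrected query:
SELECT customer, AVG(total) FROM orders WHERE total > 1145.17 GROUP BY customer

Result:
customer | AVG(total)
---------+-----------
Eve      | 1756.18   
Hank     | 1246.565  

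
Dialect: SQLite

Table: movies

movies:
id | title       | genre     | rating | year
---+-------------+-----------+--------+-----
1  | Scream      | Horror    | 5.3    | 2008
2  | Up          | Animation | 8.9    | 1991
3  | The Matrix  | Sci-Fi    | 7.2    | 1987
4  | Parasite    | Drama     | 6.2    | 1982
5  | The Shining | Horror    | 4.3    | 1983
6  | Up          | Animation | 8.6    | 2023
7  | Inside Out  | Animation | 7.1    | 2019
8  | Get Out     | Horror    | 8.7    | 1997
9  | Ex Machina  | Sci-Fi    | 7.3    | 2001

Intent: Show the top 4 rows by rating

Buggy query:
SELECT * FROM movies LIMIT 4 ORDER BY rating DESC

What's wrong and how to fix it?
Bug: LIMIT must come after ORDER BY

Fix: Swap the clauses: ORDER BY first, then LIMIT

Corrected query:
SELECT * FROM movies ORDER BY rating DESC LIMIT 4

Result:
id | title      | genre     | rating | year
---+------------+-----------+--------+-----
2  | Up         | Animation | 8.9    | 1991
8  | Get Out    | Horror    | 8.7    | 1997
6  | Up         | Animation | 8.6    | 2023
9  | Ex Machina | Sci-Fi    | 7.3    | 2001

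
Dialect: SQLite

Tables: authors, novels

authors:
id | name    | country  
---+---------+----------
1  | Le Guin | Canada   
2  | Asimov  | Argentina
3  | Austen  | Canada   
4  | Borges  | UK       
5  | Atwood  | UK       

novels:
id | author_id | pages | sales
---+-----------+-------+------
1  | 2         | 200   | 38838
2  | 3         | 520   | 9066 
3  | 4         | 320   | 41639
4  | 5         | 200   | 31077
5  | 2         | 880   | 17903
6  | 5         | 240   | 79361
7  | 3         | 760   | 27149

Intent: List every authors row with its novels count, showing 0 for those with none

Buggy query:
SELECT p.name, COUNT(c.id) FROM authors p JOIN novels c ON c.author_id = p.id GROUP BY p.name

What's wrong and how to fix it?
Bug: An inner join excludes parents with zero children

Fix: Use LEFT JOIN so parents without children still appear (COUNT(c.id) gives 0)

Corrected query:
SELECT p.name, COUNT(c.id) FROM authors p LEFT JOIN novels c ON c.author_id = p.id GROUP BY p.name

Result:
name    | COUNT(c.id)
--------+------------
Asimov  | 2          
Atwood  | 2          
Austen  | 2          
Borges  | 1          
Le Guin | 0          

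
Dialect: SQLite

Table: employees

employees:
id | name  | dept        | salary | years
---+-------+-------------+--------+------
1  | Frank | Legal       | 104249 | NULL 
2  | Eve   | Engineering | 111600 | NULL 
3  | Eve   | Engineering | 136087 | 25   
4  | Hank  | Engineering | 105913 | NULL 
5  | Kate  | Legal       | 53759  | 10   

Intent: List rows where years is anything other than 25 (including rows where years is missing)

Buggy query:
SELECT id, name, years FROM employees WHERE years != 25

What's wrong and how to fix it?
Bug: 'years != 25' is unknown when years is NULL, so NULL rows are silently excluded

Fix: Add an explicit OR years IS NULL to include the missing-value rows

Corrected query:
SELECT id, name, years FROM employees WHERE years != 25 OR years IS NULL

Result:
id | name  | years
---+-------+------
1  | Frank | NULL 
2  | Eve   | NULL 
4  | Hank  | NULL 
5  | Kate  | 10   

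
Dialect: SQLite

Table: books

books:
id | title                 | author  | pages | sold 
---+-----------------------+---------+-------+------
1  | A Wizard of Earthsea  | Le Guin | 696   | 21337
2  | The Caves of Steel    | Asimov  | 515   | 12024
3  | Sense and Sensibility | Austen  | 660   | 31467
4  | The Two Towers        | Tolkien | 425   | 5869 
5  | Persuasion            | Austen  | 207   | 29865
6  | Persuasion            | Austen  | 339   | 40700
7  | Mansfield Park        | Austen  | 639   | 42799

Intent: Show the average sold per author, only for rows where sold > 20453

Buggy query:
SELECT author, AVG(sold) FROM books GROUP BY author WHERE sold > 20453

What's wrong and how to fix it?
Bug: Row-level WHERE must come before GROUP BY in the clause order

Fix: Place WHERE between FROM and GROUP BY

Corrected query:
SELECT author, AVG(sold) FROM books WHERE sold > 20453 GROUP BY author

Result:
author  | AVG(sold)
--------+----------
Austen  | 36207.75 
Le Guin | 21337    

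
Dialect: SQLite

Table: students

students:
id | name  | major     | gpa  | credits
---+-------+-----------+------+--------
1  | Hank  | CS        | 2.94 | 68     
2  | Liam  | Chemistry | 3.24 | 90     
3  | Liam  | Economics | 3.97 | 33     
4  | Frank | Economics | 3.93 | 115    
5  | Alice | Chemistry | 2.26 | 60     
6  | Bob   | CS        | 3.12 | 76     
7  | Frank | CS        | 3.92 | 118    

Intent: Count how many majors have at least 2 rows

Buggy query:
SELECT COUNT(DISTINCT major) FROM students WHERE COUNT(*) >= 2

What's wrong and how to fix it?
Bug: WHERE filters individual rows, not groups, so a group-level COUNT is invalid there

Fix: Use a subquery that GROUPs and filters with HAVING, then count its rows

Corrected query:
SELECT COUNT(*) FROM (SELECT major FROM students GROUP BY major HAVING COUNT(*) >= 2)

Result:
COUNT(*)
--------
3       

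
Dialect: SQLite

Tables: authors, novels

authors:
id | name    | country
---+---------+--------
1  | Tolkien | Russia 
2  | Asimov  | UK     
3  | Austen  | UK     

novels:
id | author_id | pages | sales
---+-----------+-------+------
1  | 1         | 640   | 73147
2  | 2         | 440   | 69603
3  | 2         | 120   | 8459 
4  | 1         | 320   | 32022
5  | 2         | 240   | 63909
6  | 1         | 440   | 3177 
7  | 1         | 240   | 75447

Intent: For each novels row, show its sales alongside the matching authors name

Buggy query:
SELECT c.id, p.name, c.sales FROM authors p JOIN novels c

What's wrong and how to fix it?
Bug: JOIN with no ON clause produces a cartesian product; every novels row pairs with every authors row

Fix: Add ON c.author_id = p.id to the JOIN

Corrected query:
SELECT c.id, p.name, c.sales FROM authors p JOIN novels c ON c.author_id = p.id

Result:
id | name    | sales
---+---------+------
1  | Tolkien | 73147
2  | Asimov  | 69603
3  | Asimov  | 8459 
4  | Tolkien | 32022
5  | Asimov  | 63909
6  | Tolkien | 3177 
7  | Tolkien | 75447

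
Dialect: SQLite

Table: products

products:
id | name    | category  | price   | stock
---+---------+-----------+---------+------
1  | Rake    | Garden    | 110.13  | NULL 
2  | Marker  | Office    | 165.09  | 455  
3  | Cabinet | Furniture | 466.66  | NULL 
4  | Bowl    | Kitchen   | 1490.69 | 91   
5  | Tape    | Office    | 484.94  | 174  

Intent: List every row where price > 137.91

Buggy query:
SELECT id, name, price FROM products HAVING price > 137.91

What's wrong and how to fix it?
Bug: This is a non-aggregate query (no GROUP BY, no aggregates), so in SQLite the HAVING clause is invalid here; a row-level condition belongs in WHERE

Fix: Use WHERE for row-level filtering

Corrected query:
SELECT id, name, price FROM products WHERE price > 137.91

Result:
id | name    | price  
---+---------+--------
2  | Marker  | 165.09 
3  | Cabinet | 466.66 
4  | Bowl    | 1490.69
5  | Tape    | 484.94 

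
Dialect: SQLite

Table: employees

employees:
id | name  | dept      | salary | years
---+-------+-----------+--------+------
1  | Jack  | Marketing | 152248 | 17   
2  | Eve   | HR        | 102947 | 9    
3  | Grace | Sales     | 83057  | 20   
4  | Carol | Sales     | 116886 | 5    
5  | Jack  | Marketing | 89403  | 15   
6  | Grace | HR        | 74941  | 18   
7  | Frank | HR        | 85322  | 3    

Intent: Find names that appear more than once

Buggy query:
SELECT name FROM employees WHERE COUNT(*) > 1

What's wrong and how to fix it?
Bug: WHERE can't reference COUNT(*); aggregates are computed after WHERE

Fix: Group first, then use HAVING for the count condition

Corrected query:
SELECT name FROM employees GROUP BY name HAVING COUNT(*) > 1

Result:
name 
-----
Grace
Jack 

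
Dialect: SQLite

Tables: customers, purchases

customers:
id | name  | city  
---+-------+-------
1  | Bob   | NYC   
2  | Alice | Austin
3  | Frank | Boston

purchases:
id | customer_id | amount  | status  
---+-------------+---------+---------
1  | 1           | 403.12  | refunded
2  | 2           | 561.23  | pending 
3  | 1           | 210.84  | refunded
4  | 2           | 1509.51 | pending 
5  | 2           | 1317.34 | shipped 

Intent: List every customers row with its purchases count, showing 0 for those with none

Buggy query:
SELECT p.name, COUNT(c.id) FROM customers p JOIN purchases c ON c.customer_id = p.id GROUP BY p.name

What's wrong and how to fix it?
Bug: INNER JOIN drops customers rows that have no matching purchases rows

Fix: Switch to LEFT JOIN to retain unmatched parent rows

Corrected query:
SELECT p.name, COUNT(c.id) FROM customers p LEFT JOIN purchases c ON c.customer_id = p.id GROUP BY p.name

Result:
name  | COUNT(c.id)
------+------------
Alice | 3          
Bob   | 2          
Frank | 0          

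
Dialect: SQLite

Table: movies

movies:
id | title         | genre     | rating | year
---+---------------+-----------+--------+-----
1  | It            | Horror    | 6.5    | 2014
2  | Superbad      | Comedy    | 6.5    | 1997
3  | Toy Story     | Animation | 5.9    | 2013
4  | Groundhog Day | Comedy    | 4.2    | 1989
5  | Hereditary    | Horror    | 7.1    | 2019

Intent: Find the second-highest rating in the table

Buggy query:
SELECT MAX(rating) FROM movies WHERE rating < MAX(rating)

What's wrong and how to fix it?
Bug: The inner MAX is an aggregate inside WHERE, which is not allowed

Fix: Put the inner MAX in a scalar subquery

Corrected query:
SELECT MAX(rating) FROM movies WHERE rating < (SELECT MAX(rating) FROM movies)

Result:
MAX(rating)
-----------
6.5        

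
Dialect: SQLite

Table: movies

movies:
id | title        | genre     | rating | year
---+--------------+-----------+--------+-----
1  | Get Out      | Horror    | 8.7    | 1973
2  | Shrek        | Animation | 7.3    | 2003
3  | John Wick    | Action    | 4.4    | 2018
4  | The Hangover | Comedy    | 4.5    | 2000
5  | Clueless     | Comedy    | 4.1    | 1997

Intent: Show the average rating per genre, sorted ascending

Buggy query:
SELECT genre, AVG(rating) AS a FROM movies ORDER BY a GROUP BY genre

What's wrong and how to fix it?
Bug: ORDER BY appears before GROUP BY; SQL clause order requires GROUP BY first

Fix: Move ORDER BY to the end, after GROUP BY

Corrected query:
SELECT genre, AVG(rating) AS a FROM movies GROUP BY genre ORDER BY a

Result:
genre     | a  
----------+----
Comedy    | 4.3
Action    | 4.4
Animation | 7.3
Horror    | 8.7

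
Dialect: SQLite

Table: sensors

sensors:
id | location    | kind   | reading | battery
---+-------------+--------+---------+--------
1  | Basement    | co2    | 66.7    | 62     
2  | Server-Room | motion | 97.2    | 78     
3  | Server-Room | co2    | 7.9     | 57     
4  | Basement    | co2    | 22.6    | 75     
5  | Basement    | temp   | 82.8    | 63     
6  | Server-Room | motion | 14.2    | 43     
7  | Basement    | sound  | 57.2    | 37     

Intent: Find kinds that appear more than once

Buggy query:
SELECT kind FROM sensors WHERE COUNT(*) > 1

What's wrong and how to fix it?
Bug: COUNT(*) is an aggregate and cannot be used in WHERE

Fix: GROUP BY kind, then filter groups with HAVING COUNT(*) > 1

Corrected query:
SELECT kind FROM sensors GROUP BY kind HAVING COUNT(*) > 1

Result:
kind  
------
co2   
motion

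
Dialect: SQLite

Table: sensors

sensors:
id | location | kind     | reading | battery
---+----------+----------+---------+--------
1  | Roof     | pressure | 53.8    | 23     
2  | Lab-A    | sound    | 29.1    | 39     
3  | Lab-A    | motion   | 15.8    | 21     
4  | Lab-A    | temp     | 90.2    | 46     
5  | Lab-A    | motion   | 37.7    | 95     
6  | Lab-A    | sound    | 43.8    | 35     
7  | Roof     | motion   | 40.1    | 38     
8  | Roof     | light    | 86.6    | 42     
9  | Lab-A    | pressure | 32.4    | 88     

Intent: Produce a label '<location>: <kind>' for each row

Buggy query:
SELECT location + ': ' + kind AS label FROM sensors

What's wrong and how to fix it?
Bug: SQLite uses || for string concatenation; + coerces text to numbers (yielding 0)

Fix: Use the || operator for string concatenation

Corrected query:
SELECT location || ': ' || kind AS label FROM sensors

Result:
label          
---------------
Roof: pressure 
Lab-A: sound   
Lab-A: motion  
Lab-A: temp    
Lab-A: motion  
Lab-A: sound   
Roof: motion   
Roof: light    
Lab-A: pressure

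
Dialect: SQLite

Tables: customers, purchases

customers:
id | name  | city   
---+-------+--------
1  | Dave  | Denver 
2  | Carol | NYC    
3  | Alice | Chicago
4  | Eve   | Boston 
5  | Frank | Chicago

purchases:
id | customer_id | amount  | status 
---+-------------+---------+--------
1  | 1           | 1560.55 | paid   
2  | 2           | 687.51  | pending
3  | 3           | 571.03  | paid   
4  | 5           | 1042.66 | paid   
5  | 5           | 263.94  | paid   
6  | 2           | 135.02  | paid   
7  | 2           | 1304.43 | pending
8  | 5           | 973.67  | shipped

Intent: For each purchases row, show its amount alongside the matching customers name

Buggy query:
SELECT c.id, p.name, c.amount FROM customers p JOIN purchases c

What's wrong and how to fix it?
Bug: JOIN with no ON clause produces a cartesian product; every purchases row pairs with every customers row

Fix: Add ON c.customer_id = p.id to the JOIN

Corrected query:
SELECT c.id, p.name, c.amount FROM customers p JOIN purchases c ON c.customer_id = p.id

Result:
id | name  | amount 
---+-------+--------
1  | Dave  | 1560.55
2  | Carol | 687.51 
3  | Alice | 571.03 
4  | Frank | 1042.66
5  | Frank | 263.94 
6  | Carol | 135.02 
7  | Carol | 1304.43
8  | Frank | 973.67 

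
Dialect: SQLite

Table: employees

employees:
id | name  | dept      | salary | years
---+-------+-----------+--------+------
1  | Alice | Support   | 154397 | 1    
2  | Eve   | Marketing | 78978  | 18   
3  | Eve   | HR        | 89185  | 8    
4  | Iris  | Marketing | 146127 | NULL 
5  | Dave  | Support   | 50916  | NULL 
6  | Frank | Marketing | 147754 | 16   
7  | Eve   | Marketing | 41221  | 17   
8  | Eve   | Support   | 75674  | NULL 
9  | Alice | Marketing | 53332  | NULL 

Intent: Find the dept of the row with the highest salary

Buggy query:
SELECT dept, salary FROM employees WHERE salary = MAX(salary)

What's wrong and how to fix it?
Bug: MAX(salary) is an aggregate and cannot be used directly in WHERE

Fix: Wrap MAX in a scalar subquery so WHERE compares against a single value

Corrected query:
SELECT dept, salary FROM employees WHERE salary = (SELECT MAX(salary) FROM employees)

Result:
dept    | salary
--------+-------
Support | 154397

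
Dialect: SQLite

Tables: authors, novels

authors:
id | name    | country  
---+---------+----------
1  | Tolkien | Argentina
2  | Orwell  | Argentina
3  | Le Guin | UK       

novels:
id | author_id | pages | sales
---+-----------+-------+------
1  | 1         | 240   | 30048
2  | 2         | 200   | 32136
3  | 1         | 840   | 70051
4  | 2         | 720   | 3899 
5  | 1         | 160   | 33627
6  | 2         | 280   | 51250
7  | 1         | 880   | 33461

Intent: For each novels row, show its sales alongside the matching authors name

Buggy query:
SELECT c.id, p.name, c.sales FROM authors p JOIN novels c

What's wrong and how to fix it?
Bug: JOIN with no ON clause produces a cartesian product; every novels row pairs with every authors row

Fix: Add ON c.author_id = p.id to the JOIN

Corrected query:
SELECT c.id, p.name, c.sales FROM authors p JOIN novels c ON c.author_id = p.id

Result:
id | name    | sales
---+---------+------
1  | Tolkien | 30048
2  | Orwell  | 32136
3  | Tolkien | 70051
4  | Orwell  | 3899 
5  | Tolkien | 33627
6  | Orwell  | 51250
7  | Tolkien | 33461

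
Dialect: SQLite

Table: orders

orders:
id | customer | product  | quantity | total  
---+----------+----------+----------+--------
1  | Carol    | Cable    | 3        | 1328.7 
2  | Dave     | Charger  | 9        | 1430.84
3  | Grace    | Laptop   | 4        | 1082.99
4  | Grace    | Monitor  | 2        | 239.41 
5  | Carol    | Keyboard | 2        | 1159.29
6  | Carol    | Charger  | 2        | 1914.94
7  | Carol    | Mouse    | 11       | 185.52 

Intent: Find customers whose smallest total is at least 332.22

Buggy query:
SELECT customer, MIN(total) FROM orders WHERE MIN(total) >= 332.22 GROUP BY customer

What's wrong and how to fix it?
Bug: Aggregates like MIN are computed per group after WHERE runs

Fix: Use HAVING for the per-group MIN condition

Corrected query:
SELECT customer, MIN(total) FROM orders GROUP BY customer HAVING MIN(total) >= 332.22

Result:
customer | MIN(total)
---------+-----------
Dave     | 1430.84   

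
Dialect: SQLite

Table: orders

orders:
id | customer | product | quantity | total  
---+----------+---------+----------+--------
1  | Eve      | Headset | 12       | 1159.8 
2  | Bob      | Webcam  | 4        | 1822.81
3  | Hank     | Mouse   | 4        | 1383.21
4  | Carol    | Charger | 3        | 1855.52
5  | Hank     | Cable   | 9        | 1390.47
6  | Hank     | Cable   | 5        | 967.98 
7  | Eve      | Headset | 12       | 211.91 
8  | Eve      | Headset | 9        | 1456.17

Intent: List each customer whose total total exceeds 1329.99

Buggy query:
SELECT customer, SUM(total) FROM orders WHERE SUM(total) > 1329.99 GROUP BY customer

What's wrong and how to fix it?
Bug: Aggregate functions cannot appear in a WHERE clause

Fix: Use HAVING (which filters groups after aggregation) instead of WHERE

Corrected query:
SELECT customer, SUM(total) FROM orders GROUP BY customer HAVING SUM(total) > 1329.99

Result:
customer | SUM(total)
---------+-----------
Bob      | 1822.81   
Carol    | 1855.52   
Eve      | 2827.88   
Hank     | 3741.66   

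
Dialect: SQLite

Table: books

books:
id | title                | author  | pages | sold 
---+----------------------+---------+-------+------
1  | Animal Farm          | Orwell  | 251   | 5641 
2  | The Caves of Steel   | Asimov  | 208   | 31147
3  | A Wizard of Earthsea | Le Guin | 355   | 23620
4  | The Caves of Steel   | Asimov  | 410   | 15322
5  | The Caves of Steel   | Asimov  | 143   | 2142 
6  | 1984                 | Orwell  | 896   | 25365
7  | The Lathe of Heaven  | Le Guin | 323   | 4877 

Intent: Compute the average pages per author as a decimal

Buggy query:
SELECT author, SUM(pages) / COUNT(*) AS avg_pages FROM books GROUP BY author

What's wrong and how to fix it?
Bug: SUM(pages) and COUNT(*) are both integers; the division truncates the fractional part

Fix: Cast one side to REAL so the division keeps the fractional part

Corrected query:
SELECT author, SUM(pages) * 1.0 / COUNT(*) AS avg_pages FROM books GROUP BY author

Result:
author  | avg_pages 
--------+-----------
Asimov  | 253.666667
Le Guin | 339       
Orwell  | 573.5     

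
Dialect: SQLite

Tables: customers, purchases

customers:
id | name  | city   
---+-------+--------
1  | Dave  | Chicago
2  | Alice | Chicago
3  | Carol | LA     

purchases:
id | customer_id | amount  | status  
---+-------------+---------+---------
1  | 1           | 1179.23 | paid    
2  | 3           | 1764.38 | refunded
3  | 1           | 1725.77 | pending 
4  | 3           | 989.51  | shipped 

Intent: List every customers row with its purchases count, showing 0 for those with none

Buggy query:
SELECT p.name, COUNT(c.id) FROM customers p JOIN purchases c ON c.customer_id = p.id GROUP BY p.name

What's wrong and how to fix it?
Bug: An inner join excludes parents with zero children

Fix: Switch to LEFT JOIN to retain unmatched parent rows

Corrected query:
SELECT p.name, COUNT(c.id) FROM customers p LEFT JOIN purchases c ON c.customer_id = p.id GROUP BY p.name

Result:
name  | COUNT(c.id)
------+------------
Alice | 0          
Carol | 2          
Dave  | 2          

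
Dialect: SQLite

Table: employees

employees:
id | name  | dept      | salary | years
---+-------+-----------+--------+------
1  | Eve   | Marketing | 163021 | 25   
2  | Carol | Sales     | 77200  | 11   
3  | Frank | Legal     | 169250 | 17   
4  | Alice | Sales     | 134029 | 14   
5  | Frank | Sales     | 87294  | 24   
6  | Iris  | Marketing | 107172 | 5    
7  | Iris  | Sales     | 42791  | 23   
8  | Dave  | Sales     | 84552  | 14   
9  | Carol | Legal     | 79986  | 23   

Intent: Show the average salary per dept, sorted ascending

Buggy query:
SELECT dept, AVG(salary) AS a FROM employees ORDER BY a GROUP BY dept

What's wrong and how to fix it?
Bug: GROUP BY must precede ORDER BY

Fix: Move ORDER BY to the end, after GROUP BY

Corrected query:
SELECT dept, AVG(salary) AS a FROM employees GROUP BY dept ORDER BY a

Result:
dept      | a       
----------+---------
Sales     | 85173.2 
Legal     | 124618  
Marketing | 135096.5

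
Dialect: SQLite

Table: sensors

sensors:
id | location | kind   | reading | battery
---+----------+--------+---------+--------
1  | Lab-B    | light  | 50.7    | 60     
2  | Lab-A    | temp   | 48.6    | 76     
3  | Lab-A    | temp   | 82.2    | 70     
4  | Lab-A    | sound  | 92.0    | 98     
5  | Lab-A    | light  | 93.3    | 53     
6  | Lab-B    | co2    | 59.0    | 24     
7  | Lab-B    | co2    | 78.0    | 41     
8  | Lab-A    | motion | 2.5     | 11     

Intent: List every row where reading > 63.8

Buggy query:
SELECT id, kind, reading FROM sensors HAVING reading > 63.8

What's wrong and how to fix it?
Bug: HAVING filters the output of aggregation, but this query has no GROUP BY and no aggregate functions, so SQLite rejects it (HAVING clause on a non-aggregate query); the condition here is per row

Fix: Replace HAVING with WHERE since the condition applies to individual rows

Corrected query:
SELECT id, kind, reading FROM sensors WHERE reading > 63.8

Result:
id | kind  | reading
---+-------+--------
3  | temp  | 82.2   
4  | sound | 92     
5  | light | 93.3   
7  | co2   | 78     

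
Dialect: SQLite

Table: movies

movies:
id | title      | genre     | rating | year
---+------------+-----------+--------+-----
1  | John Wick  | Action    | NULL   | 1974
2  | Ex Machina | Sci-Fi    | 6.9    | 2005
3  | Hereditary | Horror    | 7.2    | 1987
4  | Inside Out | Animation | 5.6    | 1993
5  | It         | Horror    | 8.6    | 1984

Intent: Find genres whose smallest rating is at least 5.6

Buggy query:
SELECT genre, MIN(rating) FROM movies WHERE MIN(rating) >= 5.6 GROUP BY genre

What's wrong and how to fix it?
Bug: MIN() in WHERE is a misuse of aggregate

Fix: Replace WHERE with HAVING after the GROUP BY

Corrected query:
SELECT genre, MIN(rating) FROM movies GROUP BY genre HAVING MIN(rating) >= 5.6

Result:
genre     | MIN(rating)
----------+------------
Animation | 5.6        
Horror    | 7.2        
Sci-Fi    | 6.9        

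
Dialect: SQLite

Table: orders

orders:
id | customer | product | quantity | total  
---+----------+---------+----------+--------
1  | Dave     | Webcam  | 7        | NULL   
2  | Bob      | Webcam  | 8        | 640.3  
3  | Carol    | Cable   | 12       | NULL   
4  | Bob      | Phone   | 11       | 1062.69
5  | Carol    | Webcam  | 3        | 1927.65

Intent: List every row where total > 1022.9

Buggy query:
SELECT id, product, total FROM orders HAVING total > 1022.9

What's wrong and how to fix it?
Bug: This is a non-aggregate query (no GROUP BY, no aggregates), so in SQLite the HAVING clause is invalid here; a row-level condition belongs in WHERE

Fix: Use WHERE for row-level filtering

Corrected query:
SELECT id, product, total FROM orders WHERE total > 1022.9

Result:
id | product | total  
---+---------+--------
4  | Phone   | 1062.69
5  | Webcam  | 1927.65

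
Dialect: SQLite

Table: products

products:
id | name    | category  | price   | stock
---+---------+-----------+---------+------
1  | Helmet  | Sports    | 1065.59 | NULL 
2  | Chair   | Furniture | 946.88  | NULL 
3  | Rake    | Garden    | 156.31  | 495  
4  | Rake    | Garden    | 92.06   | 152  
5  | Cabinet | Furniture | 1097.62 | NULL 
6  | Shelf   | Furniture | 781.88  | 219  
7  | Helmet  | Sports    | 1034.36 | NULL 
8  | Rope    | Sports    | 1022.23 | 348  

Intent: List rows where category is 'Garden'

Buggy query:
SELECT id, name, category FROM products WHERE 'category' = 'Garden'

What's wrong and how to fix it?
Bug: Single quotes denote string literals in SQL; the column name is being compared as a constant string

Fix: Remove the quotes around the column name (or use double quotes for an identifier)

Corrected query:
SELECT id, name, category FROM products WHERE category = 'Garden'

Result:
id | name | category
---+------+---------
3  | Rake | Garden  
4  | Rake | Garden  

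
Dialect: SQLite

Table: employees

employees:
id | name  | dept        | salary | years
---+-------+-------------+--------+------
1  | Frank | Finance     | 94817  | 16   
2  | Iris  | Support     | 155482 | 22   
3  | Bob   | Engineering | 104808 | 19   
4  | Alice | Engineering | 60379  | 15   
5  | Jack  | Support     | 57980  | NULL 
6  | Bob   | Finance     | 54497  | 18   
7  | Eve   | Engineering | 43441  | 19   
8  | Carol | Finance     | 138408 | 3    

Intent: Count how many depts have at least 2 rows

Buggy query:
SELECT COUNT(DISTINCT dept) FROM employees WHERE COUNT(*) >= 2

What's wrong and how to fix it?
Bug: COUNT(*) cannot appear in WHERE; the per-group count doesn't exist yet

Fix: Group first with HAVING COUNT(*) >= 2, then COUNT the resulting groups

Corrected query:
SELECT COUNT(*) FROM (SELECT dept FROM employees GROUP BY dept HAVING COUNT(*) >= 2)

Result:
COUNT(*)
--------
3       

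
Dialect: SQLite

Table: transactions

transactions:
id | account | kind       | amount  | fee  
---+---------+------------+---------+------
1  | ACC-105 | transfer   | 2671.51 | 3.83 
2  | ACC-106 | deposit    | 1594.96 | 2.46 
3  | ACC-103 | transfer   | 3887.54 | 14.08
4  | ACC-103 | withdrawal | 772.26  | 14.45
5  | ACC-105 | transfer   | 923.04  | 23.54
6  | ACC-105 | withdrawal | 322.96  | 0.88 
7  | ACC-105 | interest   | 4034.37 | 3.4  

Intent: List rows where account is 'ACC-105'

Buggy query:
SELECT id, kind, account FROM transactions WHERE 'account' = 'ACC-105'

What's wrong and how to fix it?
Bug: Single quotes denote string literals in SQL; the column name is being compared as a constant string

Fix: Remove the quotes around the column name (or use double quotes for an identifier)

Corrected query:
SELECT id, kind, account FROM transactions WHERE account = 'ACC-105'

Result:
id | kind       | account
---+------------+--------
1  | transfer   | ACC-105
5  | transfer   | ACC-105
6  | withdrawal | ACC-105
7  | interest   | ACC-105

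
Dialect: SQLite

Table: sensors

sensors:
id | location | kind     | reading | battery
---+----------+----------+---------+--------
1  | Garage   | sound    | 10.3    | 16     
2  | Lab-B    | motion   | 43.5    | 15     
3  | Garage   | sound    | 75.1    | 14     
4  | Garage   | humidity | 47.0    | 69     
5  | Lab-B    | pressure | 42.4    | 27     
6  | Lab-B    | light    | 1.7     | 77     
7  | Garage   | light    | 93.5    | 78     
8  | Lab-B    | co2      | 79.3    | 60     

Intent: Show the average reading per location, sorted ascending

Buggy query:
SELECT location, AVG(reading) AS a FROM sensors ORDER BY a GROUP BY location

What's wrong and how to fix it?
Bug: GROUP BY must precede ORDER BY

Fix: Reorder: SELECT … FROM … GROUP BY … ORDER BY …

Corrected query:
SELECT location, AVG(reading) AS a FROM sensors GROUP BY location ORDER BY a

Result:
location | a     
---------+-------
Lab-B    | 41.725
Garage   | 56.475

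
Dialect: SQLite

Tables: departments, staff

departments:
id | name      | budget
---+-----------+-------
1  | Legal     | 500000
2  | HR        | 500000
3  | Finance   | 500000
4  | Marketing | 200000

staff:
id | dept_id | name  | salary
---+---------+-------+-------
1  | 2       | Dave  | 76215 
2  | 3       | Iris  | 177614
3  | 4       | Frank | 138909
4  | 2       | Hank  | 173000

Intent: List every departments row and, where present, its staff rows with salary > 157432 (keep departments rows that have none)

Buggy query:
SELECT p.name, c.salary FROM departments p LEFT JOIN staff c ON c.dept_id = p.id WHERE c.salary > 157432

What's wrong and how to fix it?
Bug: Filtering c.salary in WHERE discards the NULL rows produced by LEFT JOIN, turning it into an inner join

Fix: Put 'c.salary > 157432' in the JOIN's ON clause instead of WHERE

Corrected query:
SELECT p.name, c.salary FROM departments p LEFT JOIN staff c ON c.dept_id = p.id AND c.salary > 157432

Result:
name      | salary
----------+-------
Legal     | NULL  
HR        | 173000
Finance   | 177614
Marketing | NULL  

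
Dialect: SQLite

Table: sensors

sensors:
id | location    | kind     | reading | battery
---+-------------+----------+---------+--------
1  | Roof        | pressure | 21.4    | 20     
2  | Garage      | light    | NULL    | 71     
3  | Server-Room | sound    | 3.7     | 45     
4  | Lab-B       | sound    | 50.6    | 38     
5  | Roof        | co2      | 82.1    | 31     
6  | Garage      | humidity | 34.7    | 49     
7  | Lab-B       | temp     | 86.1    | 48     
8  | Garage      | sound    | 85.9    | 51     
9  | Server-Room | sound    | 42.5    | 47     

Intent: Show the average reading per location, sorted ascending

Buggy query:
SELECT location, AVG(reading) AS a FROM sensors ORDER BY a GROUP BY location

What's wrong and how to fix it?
Bug: ORDER BY appears before GROUP BY; SQL clause order requires GROUP BY first

Fix: Move ORDER BY to the end, after GROUP BY

Corrected query:
SELECT location, AVG(reading) AS a FROM sensors GROUP BY location ORDER BY a

Result:
location    | a    
------------+------
Server-Room | 23.1 
Roof        | 51.75
Garage      | 60.3 
Lab-B       | 68.35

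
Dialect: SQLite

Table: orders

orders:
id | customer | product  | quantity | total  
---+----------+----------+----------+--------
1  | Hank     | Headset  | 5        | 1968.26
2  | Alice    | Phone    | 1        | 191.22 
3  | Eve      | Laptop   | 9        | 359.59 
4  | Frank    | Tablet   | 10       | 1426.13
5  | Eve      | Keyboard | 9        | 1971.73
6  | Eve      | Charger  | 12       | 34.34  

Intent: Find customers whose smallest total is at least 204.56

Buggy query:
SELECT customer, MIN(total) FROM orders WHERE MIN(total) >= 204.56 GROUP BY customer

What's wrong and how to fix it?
Bug: Aggregates like MIN are computed per group after WHERE runs

Fix: Use HAVING for the per-group MIN condition

Corrected query:
SELECT customer, MIN(total) FROM orders GROUP BY customer HAVING MIN(total) >= 204.56

Result:
customer | MIN(total)
---------+-----------
Frank    | 1426.13   
Hank     | 1968.26   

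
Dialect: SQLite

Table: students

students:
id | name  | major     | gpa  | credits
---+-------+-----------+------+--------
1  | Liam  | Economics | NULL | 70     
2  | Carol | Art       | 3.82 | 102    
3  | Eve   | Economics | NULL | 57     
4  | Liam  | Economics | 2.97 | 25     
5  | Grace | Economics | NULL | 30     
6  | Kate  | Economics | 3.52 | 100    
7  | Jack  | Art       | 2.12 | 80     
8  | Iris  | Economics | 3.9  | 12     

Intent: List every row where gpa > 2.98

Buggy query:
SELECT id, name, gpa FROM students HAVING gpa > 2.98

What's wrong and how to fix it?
Bug: HAVING filters the output of aggregation, but this query has no GROUP BY and no aggregate functions, so SQLite rejects it (HAVING clause on a non-aggregate query); the condition here is per row

Fix: Use WHERE for row-level filtering

Corrected query:
SELECT id, name, gpa FROM students WHERE gpa > 2.98

Result:
id | name  | gpa 
---+-------+-----
2  | Carol | 3.82
6  | Kate  | 3.52
8  | Iris  | 3.9 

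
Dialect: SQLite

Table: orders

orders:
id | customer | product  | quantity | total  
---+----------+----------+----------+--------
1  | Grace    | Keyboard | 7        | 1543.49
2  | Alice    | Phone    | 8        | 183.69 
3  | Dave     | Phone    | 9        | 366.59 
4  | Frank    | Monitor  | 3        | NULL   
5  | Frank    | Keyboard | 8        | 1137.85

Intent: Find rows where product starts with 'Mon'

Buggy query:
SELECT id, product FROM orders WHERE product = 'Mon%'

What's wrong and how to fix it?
Bug: Wildcards only work with LIKE; '=' treats '%' as a literal character

Fix: Use LIKE for wildcard pattern matching

Corrected query:
SELECT id, product FROM orders WHERE product LIKE 'Mon%'

Result:
id | product
---+--------
4  | Monitor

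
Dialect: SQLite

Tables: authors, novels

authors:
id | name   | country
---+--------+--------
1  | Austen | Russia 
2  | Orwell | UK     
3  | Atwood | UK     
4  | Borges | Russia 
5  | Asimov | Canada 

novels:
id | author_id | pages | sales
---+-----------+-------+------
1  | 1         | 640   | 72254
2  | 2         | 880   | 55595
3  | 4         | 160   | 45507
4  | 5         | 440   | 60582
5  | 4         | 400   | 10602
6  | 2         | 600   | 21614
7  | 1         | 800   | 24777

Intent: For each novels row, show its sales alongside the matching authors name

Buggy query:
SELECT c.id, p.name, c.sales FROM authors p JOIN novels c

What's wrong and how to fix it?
Bug: Missing join condition: each novels row is matched to all authors rows instead of just its own

Fix: Specify the join condition linking the foreign key to the parent id

Corrected query:
SELECT c.id, p.name, c.sales FROM authors p JOIN novels c ON c.author_id = p.id

Result:
id | name   | sales
---+--------+------
1  | Austen | 72254
2  | Orwell | 55595
3  | Borges | 45507
4  | Asimov | 60582
5  | Borges | 10602
6  | Orwell | 21614
7  | Austen | 24777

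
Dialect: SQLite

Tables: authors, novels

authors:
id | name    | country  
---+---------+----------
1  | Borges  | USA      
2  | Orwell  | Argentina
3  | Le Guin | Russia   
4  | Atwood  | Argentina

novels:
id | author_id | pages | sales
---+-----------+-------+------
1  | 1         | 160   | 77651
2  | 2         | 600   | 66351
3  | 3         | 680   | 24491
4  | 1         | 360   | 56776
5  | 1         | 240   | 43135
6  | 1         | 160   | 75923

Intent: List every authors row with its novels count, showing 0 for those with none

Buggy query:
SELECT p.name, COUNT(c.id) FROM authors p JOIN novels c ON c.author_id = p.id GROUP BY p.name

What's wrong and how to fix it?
Bug: An inner join excludes parents with zero children

Fix: Switch to LEFT JOIN to retain unmatched parent rows

Corrected query:
SELECT p.name, COUNT(c.id) FROM authors p LEFT JOIN novels c ON c.author_id = p.id GROUP BY p.name

Result:
name    | COUNT(c.id)
--------+------------
Atwood  | 0          
Borges  | 4          
Le Guin | 1          
Orwell  | 1          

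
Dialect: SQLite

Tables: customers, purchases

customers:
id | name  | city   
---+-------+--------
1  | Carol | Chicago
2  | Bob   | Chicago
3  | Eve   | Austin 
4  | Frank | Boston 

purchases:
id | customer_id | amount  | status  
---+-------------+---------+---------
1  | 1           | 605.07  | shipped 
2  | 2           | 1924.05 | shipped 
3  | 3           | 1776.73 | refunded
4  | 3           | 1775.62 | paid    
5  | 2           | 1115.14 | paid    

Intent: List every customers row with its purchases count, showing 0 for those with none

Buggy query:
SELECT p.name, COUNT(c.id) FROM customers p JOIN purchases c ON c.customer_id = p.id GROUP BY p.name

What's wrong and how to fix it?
Bug: INNER JOIN drops customers rows that have no matching purchases rows

Fix: Switch to LEFT JOIN to retain unmatched parent rows

Corrected query:
SELECT p.name, COUNT(c.id) FROM customers p LEFT JOIN purchases c ON c.customer_id = p.id GROUP BY p.name

Result:
name  | COUNT(c.id)
------+------------
Bob   | 2          
Carol | 1          
Eve   | 2          
Frank | 0          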